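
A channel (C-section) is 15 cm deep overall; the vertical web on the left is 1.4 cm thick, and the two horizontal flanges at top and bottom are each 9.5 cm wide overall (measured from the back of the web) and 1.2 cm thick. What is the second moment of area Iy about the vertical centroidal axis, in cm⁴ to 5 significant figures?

Treat the section as a set of non-overlapping primitives; coordinates are from the bounding-box lower-left.
Web: 1.4 × 15, A = 21 cm², x = 0.7 cm, Ī = 3.43 cm⁴.
Top flange (beyond web): 8.1 × 1.2, A = 9.72 cm², x = 5.45 cm, Ī = 53.1441 cm⁴.
Bottom flange (beyond web): 8.1 × 1.2, A = 9.72 cm², x = 5.45 cm, Ī = 53.1441 cm⁴.
Centroid: x̄ = ΣA·x / ΣA = 2.983383 cm.
Transfer each piece to the vertical centroidal axis using Ī + A·d² with d = x − 2.983383:
  web: d = -2.283383 cm → contributes +112.9206 cm⁴
  top flange (beyond web): d = 2.466617 cm → contributes +112.2825 cm⁴
  bottom flange (beyond web): d = 2.466617 cm → contributes +112.2825 cm⁴
Total I = 337.4856 cm⁴.

Iy ≈ 337.49 cm⁴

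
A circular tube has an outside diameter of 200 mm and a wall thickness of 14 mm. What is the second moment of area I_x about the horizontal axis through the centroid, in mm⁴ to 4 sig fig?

I_x ≈ 3.558 × 10⁷ mm⁴

Decompose the section into non-overlapping parts with the origin at the bottom-left of its bounding rectangle.
Outer circle: ⌀200, A = 31415.9 mm², y = 100 mm, Ī = 78 539 816 mm⁴.
Bore (subtracted): ⌀172, A = 23235.2 mm², y = 100 mm, Ī = 42 961 920 mm⁴.
By symmetry the centroid is at mid-height, ȳ = 100 mm.
All pieces are centred on the horizontal axis through the centroid, so I = ΣĪ (holes subtracted) = 35 577 896 mm⁴.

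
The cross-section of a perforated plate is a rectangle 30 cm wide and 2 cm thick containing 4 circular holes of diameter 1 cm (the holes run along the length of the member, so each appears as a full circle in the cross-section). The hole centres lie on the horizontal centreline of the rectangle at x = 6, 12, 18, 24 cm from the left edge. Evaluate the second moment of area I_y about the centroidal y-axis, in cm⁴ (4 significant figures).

Break the section into simple shapes (no overlaps), measuring from the bottom-left corner of the bounding box.
Plate: 30 × 2, A = 60 cm², x = 15 cm, Ī = 4 500 cm⁴.
Hole 1 (subtracted): ⌀1, A = 0.785398 cm², x = 6 cm, Ī = 0.0490874 cm⁴.
Hole 2 (subtracted): ⌀1, A = 0.785398 cm², x = 12 cm, Ī = 0.0490874 cm⁴.
Hole 3 (subtracted): ⌀1, A = 0.785398 cm², x = 18 cm, Ī = 0.0490874 cm⁴.
Hole 4 (subtracted): ⌀1, A = 0.785398 cm², x = 24 cm, Ī = 0.0490874 cm⁴.
By symmetry the centroid is at mid-width, x̄ = 15 cm.
Transfer each piece to the centroidal y-axis using Ī + A·d² with d = x − 15:
  plate: d = 0 cm → contributes +4 500 cm⁴
  hole 1: d = -9 cm → contributes −63.6663 cm⁴
  hole 2: d = -3 cm → contributes −7.11767 cm⁴
  hole 3: d = 3 cm → contributes −7.11767 cm⁴
  hole 4: d = 9 cm → contributes −63.6663 cm⁴
Total I = 4358.43 cm⁴.

I_y ≈ 4358 cm⁴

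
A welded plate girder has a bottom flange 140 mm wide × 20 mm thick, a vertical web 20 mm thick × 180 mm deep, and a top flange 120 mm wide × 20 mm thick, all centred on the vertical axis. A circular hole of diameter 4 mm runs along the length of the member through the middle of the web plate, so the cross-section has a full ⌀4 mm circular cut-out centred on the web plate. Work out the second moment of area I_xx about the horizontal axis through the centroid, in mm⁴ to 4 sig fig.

Split into non-overlapping primitives; take the origin at the lower-left of the bounding box.
Bottom plate: 140 × 20, A = 2 800 mm², y = 10 mm, Ī = 93333.3 mm⁴.
Web plate: 20 × 180, A = 3 600 mm², y = 110 mm, Ī = 9 720 000 mm⁴.
Top plate: 120 × 20, A = 2 400 mm², y = 210 mm, Ī = 80 000 mm⁴.
Hole (subtracted): ⌀4, A = 12.5664 mm², y = 110 mm, Ī = 12.5664 mm⁴.
Centroid: ȳ = ΣA·y / ΣA = 105.448 mm.
Transfer each piece to the horizontal axis through the centroid using Ī + A·d² with d = y − 105.448:
  bottom plate: d = -95.448 mm → contributes +25 602 256 mm⁴
  web plate: d = 4.55195 mm → contributes +9 794 593 mm⁴
  top plate: d = 104.552 mm → contributes +26 314 667 mm⁴
  hole: d = 4.55195 mm → contributes −272.945 mm⁴
Total I = 61 711 243 mm⁴.

I_xx ≈ 6.171 × 10⁷ mm⁴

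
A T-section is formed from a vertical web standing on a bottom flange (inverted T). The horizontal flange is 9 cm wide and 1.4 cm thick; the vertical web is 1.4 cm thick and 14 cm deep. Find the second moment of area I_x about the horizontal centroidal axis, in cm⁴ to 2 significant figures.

I_x ≈ 780 cm⁴

Split into non-overlapping primitives; take the origin at the lower-left of the bounding box.
Flange: 9 × 1.4, A = 12.6 cm², y = 0.7 cm, Ī = 2.058 cm⁴.
Web: 1.4 × 14, A = 19.6 cm², y = 8.4 cm, Ī = 320.1 cm⁴.
Centroid: ȳ = ΣA·y / ΣA = 5.387 cm.
Transfer each piece to the horizontal centroidal axis using Ī + A·d² with d = y − 5.387:
  flange: d = -4.687 cm → contributes +278.8 cm⁴
  web: d = 3.013 cm → contributes +498.1 cm⁴
Total I = 776.9 cm⁴.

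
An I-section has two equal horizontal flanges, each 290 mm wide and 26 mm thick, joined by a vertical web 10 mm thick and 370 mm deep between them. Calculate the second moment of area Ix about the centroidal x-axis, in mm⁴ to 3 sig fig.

Decompose the section into non-overlapping parts with the origin at the bottom-left of its bounding rectangle.
Bottom flange: 290 × 26, A = 7 540 mm², y = 13 mm, Ī = 424 753 mm⁴.
Web: 10 × 370, A = 3 700 mm², y = 211 mm, Ī = 42 210 833 mm⁴.
Top flange: 290 × 26, A = 7 540 mm², y = 409 mm, Ī = 424 753 mm⁴.
By symmetry the centroid is at mid-height, ȳ = 211 mm.
Transfer each piece to the centroidal x-axis using Ī + A·d² with d = y − 211:
  bottom flange: d = -198 mm → contributes +296 022 913 mm⁴
  web: d = 0 mm → contributes +42 210 833 mm⁴
  top flange: d = 198 mm → contributes +296 022 913 mm⁴
Total I = 634 256 660 mm⁴.

Ix ≈ 6.34 × 10⁸ mm⁴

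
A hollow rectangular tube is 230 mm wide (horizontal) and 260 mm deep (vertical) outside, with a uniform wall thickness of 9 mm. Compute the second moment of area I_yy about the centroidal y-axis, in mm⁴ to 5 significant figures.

I_yy ≈ 7.1468 × 10⁷ mm⁴

Break the section into simple shapes (no overlaps), measuring from the bottom-left corner of the bounding box.
Outer rectangle: 230 × 260, A = 59 800 mm², x = 115 mm, Ī = 263 618 333 mm⁴.
Inner void (subtracted): 212 × 242, A = 51 304 mm², x = 115 mm, Ī = 192 150 581 mm⁴.
By symmetry the centroid is at mid-width, x̄ = 115 mm.
All pieces are centred on the centroidal y-axis, so I = ΣĪ (holes subtracted) = 71 467 752 mm⁴.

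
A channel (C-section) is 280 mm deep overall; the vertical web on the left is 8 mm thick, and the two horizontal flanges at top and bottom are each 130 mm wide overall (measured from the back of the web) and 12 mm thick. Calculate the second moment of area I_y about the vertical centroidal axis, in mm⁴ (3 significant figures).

I_y ≈ 9.01 × 10⁶ mm⁴

Decompose the section into non-overlapping parts with the origin at the bottom-left of its bounding rectangle.
Web: 8 × 280, A = 2 240 mm², x = 4 mm, Ī = 11 947 mm⁴.
Top flange (beyond web): 122 × 12, A = 1 464 mm², x = 69 mm, Ī = 1 815 848 mm⁴.
Bottom flange (beyond web): 122 × 12, A = 1 464 mm², x = 69 mm, Ī = 1 815 848 mm⁴.
Centroid: x̄ = ΣA·x / ΣA = 40.827 mm.
Transfer each piece to the vertical centroidal axis using Ī + A·d² with d = x − 40.827:
  web: d = -36.827 mm → contributes +3 049 835 mm⁴
  top flange (beyond web): d = 28.173 mm → contributes +2 977 882 mm⁴
  bottom flange (beyond web): d = 28.173 mm → contributes +2 977 882 mm⁴
Total I = 9 005 599 mm⁴.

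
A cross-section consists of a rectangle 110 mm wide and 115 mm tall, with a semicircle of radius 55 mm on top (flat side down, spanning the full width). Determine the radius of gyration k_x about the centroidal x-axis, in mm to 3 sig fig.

Break the section into simple shapes (no overlaps), measuring from the bottom-left corner of the bounding box.
Rectangular body: 110 × 115, A = 12 650 mm², y = 57.5 mm, Ī = 13 941 354 mm⁴.
Semicircular cap: semicircle r = 55, A = 4751.7 mm², y = 138.34 mm, Ī = 1 004 345 mm⁴.
Centroid: ȳ = ΣA·y / ΣA = 79.575 mm.
Transfer each piece to the centroidal x-axis using Ī + A·d² with d = y − 79.575:
  rectangular body: d = -22.075 mm → contributes +20 105 624 mm⁴
  semicircular cap: d = 58.768 mm → contributes +17 415 037 mm⁴
Total I = 37 520 660 mm⁴.
Radius of gyration: k = √(I/A) = √(37 520 660 / 17 402) = 46.434 mm.

k_x ≈ 46.4 mm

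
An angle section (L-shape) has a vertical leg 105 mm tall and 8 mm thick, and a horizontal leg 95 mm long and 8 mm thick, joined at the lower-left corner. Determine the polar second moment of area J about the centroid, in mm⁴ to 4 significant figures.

J ≈ 2.973 × 10⁶ mm⁴

Split into non-overlapping primitives; take the origin at the lower-left of the bounding box.
Vertical leg: 8 × 105, A = 840 mm², y = 52.5 mm, Ī = 771 750 mm⁴.
Horizontal leg (remainder): 87 × 8, A = 696 mm², y = 4 mm, Ī = 3 712 mm⁴.
Centroid: ȳ = ΣA·y / ΣA = 30.5234 mm.
Transfer each piece to the centroidal x-axis using Ī + A·d² with d = y − 30.5234:
  vertical leg: d = 21.9766 mm → contributes +1 177 444 mm⁴
  horizontal leg (remainder): d = -26.5234 mm → contributes +493 343 mm⁴
Total I = 1 670 787 mm⁴.
For the y-axis: x̄ = 25.5234 mm.
Repeating about the centroidal y-axis gives I_y = 1 302 267 mm⁴.
Polar second moment: J = I_x + I_y = 2 973 054 mm⁴.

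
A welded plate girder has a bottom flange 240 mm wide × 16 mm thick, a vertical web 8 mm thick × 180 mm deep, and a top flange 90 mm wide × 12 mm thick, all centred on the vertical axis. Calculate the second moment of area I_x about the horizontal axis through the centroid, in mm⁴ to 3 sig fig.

Treat the section as a set of non-overlapping primitives; coordinates are from the bounding-box lower-left.
Bottom plate: 240 × 16, A = 3 840 mm², y = 8 mm, Ī = 81 920 mm⁴.
Web plate: 8 × 180, A = 1 440 mm², y = 106 mm, Ī = 3 888 000 mm⁴.
Top plate: 90 × 12, A = 1 080 mm², y = 202 mm, Ī = 12 960 mm⁴.
Centroid: ȳ = ΣA·y / ΣA = 63.132 mm.
Transfer each piece to the horizontal axis through the centroid using Ī + A·d² with d = y − 63.132:
  bottom plate: d = -55.132 mm → contributes +11 753 776 mm⁴
  web plate: d = 42.868 mm → contributes +6 534 229 mm⁴
  top plate: d = 138.87 mm → contributes +20 840 004 mm⁴
Total I = 39 128 009 mm⁴.

I_x ≈ 3.91 × 10⁷ mm⁴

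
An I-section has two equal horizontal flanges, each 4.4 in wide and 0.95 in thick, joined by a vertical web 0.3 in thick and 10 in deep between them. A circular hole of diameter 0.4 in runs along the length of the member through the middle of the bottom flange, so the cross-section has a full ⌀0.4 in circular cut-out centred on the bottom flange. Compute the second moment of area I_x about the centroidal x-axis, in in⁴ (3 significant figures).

Decompose the section into non-overlapping parts with the origin at the bottom-left of its bounding rectangle.
Bottom flange: 4.4 × 0.95, A = 4.18 in², y = 0.475 in, Ī = 0.31437 in⁴.
Web: 0.3 × 10, A = 3 in², y = 5.95 in, Ī = 25 in⁴.
Top flange: 4.4 × 0.95, A = 4.18 in², y = 11.425 in, Ī = 0.31437 in⁴.
Hole (subtracted): ⌀0.4, A = 0.12566 in², y = 0.475 in, Ī = 0.0012566 in⁴.
Centroid: ȳ = ΣA·y / ΣA = 6.0112 in.
Transfer each piece to the centroidal x-axis using Ī + A·d² with d = y − 6.0112:
  bottom flange: d = -5.5362 in → contributes +128.43 in⁴
  web: d = -0.061242 in → contributes +25.011 in⁴
  top flange: d = 5.4138 in → contributes +122.83 in⁴
  hole: d = -5.5362 in → contributes −3.8528 in⁴
Total I = 272.41 in⁴.

I_x ≈ 272 in⁴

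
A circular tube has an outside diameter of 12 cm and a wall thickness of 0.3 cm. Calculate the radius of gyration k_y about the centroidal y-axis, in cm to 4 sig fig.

k_y ≈ 4.138 cm

Split into non-overlapping primitives; take the origin at the lower-left of the bounding box.
Outer circle: ⌀12, A = 113.097 cm², x = 6 cm, Ī = 1017.88 cm⁴.
Bore (subtracted): ⌀11.4, A = 102.07 cm², x = 6 cm, Ī = 829.066 cm⁴.
By symmetry the centroid is at mid-width, x̄ = 6 cm.
All pieces are centred on the centroidal y-axis, so I = ΣĪ (holes subtracted) = 188.81 cm⁴.
Radius of gyration: k = √(I/A) = √(188.81 / 11.027) = 4.13793 cm.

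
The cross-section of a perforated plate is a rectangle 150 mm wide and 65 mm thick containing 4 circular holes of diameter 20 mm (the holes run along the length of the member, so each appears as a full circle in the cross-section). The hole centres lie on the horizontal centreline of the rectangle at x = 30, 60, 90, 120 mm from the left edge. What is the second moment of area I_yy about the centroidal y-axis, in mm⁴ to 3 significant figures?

I_yy ≈ 1.68 × 10⁷ mm⁴

Decompose the section into non-overlapping parts with the origin at the bottom-left of its bounding rectangle.
Plate: 150 × 65, A = 9 750 mm², x = 75 mm, Ī = 18 281 250 mm⁴.
Hole 1 (subtracted): ⌀20, A = 314.16 mm², x = 30 mm, Ī = 7 854 mm⁴.
Hole 2 (subtracted): ⌀20, A = 314.16 mm², x = 60 mm, Ī = 7 854 mm⁴.
Hole 3 (subtracted): ⌀20, A = 314.16 mm², x = 90 mm, Ī = 7 854 mm⁴.
Hole 4 (subtracted): ⌀20, A = 314.16 mm², x = 120 mm, Ī = 7 854 mm⁴.
By symmetry the centroid is at mid-width, x̄ = 75 mm.
Transfer each piece to the centroidal y-axis using Ī + A·d² with d = x − 75:
  plate: d = 0 mm → contributes +18 281 250 mm⁴
  hole 1: d = -45 mm → contributes −644 026 mm⁴
  hole 2: d = -15 mm → contributes −78 540 mm⁴
  hole 3: d = 15 mm → contributes −78 540 mm⁴
  hole 4: d = 45 mm → contributes −644 026 mm⁴
Total I = 16 836 117 mm⁴.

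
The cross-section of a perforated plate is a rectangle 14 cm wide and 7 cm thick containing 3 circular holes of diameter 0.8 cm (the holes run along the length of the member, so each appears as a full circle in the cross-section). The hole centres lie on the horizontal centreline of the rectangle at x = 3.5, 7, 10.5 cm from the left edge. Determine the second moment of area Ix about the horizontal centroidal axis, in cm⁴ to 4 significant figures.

Decompose the section into non-overlapping parts with the origin at the bottom-left of its bounding rectangle.
Plate: 14 × 7, A = 98 cm², y = 3.5 cm, Ī = 400.167 cm⁴.
Hole 1 (subtracted): ⌀0.8, A = 0.502655 cm², y = 3.5 cm, Ī = 0.0201062 cm⁴.
Hole 2 (subtracted): ⌀0.8, A = 0.502655 cm², y = 3.5 cm, Ī = 0.0201062 cm⁴.
Hole 3 (subtracted): ⌀0.8, A = 0.502655 cm², y = 3.5 cm, Ī = 0.0201062 cm⁴.
By symmetry the centroid is at mid-height, ȳ = 3.5 cm.
All pieces are centred on the horizontal centroidal axis, so I = ΣĪ (holes subtracted) = 400.106 cm⁴.

Ix ≈ 400.1 cm⁴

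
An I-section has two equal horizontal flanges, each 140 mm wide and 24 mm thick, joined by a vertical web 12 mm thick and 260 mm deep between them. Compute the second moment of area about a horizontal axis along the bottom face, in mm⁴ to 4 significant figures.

Decompose the section into non-overlapping parts with the origin at the bottom-left of its bounding rectangle.
Bottom flange: 140 × 24, A = 3 360 mm², y = 12 mm, Ī = 161 280 mm⁴.
Web: 12 × 260, A = 3 120 mm², y = 154 mm, Ī = 17 576 000 mm⁴.
Top flange: 140 × 24, A = 3 360 mm², y = 296 mm, Ī = 161 280 mm⁴.
Transfer each piece to a horizontal axis along the bottom face using Ī + A·d² with d = y − 0:
  bottom flange: d = 12 mm → contributes +645 120 mm⁴
  web: d = 154 mm → contributes +91 569 920 mm⁴
  top flange: d = 296 mm → contributes +294 551 040 mm⁴
Total I = 386 766 080 mm⁴.

I_base ≈ 3.868 × 10⁸ mm⁴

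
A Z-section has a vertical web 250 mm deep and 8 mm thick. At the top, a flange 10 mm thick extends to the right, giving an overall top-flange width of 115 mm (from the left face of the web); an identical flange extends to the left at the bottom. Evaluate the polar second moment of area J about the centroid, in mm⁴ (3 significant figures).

Break the section into simple shapes (no overlaps), measuring from the bottom-left corner of the bounding box.
Web: 8 × 250, A = 2 000 mm², y = 125 mm, Ī = 10 416 667 mm⁴.
Top flange (beyond web): 107 × 10, A = 1 070 mm², y = 245 mm, Ī = 8916.7 mm⁴.
Bottom flange (beyond web): 107 × 10, A = 1 070 mm², y = 5 mm, Ī = 8916.7 mm⁴.
Centroid: ȳ = ΣA·y / ΣA = 125 mm.
Transfer each piece to the centroidal x-axis using Ī + A·d² with d = y − 125:
  web: d = 0 mm → contributes +10 416 667 mm⁴
  top flange (beyond web): d = 120 mm → contributes +15 416 917 mm⁴
  bottom flange (beyond web): d = -120 mm → contributes +15 416 917 mm⁴
Total I = 41 250 500 mm⁴.
For the y-axis: x̄ = 111 mm.
Repeating about the centroidal y-axis gives I_y = 9 127 780 mm⁴.
Polar second moment: J = I_x + I_y = 50 378 280 mm⁴.

J ≈ 5.04 × 10⁷ mm⁴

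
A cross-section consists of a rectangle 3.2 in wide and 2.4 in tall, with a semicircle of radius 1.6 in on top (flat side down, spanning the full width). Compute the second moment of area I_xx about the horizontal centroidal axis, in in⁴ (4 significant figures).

I_xx ≈ 13.72 in⁴

Treat the section as a set of non-overlapping primitives; coordinates are from the bounding-box lower-left.
Rectangular body: 3.2 × 2.4, A = 7.68 in², y = 1.2 in, Ī = 3.6864 in⁴.
Semicircular cap: semicircle r = 1.6, A = 4.02124 in², y = 3.07906 in, Ī = 0.719303 in⁴.
Centroid: ȳ = ΣA·y / ΣA = 1.84576 in.
Transfer each piece to the horizontal centroidal axis using Ī + A·d² with d = y − 1.84576:
  rectangular body: d = -0.645757 in → contributes +6.88897 in⁴
  semicircular cap: d = 1.2333 in → contributes +6.83577 in⁴
Total I = 13.7247 in⁴.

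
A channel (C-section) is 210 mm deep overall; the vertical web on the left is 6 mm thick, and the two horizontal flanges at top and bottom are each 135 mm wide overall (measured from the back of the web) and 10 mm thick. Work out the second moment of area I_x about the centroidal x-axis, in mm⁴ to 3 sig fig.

I_x ≈ 3.05 × 10⁷ mm⁴

Split into non-overlapping primitives; take the origin at the lower-left of the bounding box.
Web: 6 × 210, A = 1 260 mm², y = 105 mm, Ī = 4 630 500 mm⁴.
Top flange (beyond web): 129 × 10, A = 1 290 mm², y = 205 mm, Ī = 10 750 mm⁴.
Bottom flange (beyond web): 129 × 10, A = 1 290 mm², y = 5 mm, Ī = 10 750 mm⁴.
By symmetry the centroid is at mid-height, ȳ = 105 mm.
Transfer each piece to the centroidal x-axis using Ī + A·d² with d = y − 105:
  web: d = 0 mm → contributes +4 630 500 mm⁴
  top flange (beyond web): d = 100 mm → contributes +12 910 750 mm⁴
  bottom flange (beyond web): d = -100 mm → contributes +12 910 750 mm⁴
Total I = 30 452 000 mm⁴.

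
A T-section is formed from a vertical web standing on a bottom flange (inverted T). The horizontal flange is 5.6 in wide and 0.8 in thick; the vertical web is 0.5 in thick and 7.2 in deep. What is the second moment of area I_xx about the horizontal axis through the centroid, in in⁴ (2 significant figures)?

I_xx ≈ 48 in⁴

Split into non-overlapping primitives; take the origin at the lower-left of the bounding box.
Flange: 5.6 × 0.8, A = 4.48 in², y = 0.4 in, Ī = 0.2389 in⁴.
Web: 0.5 × 7.2, A = 3.6 in², y = 4.4 in, Ī = 15.55 in⁴.
Centroid: ȳ = ΣA·y / ΣA = 2.182 in.
Transfer each piece to the horizontal axis through the centroid using Ī + A·d² with d = y − 2.182:
  flange: d = -1.782 in → contributes +14.47 in⁴
  web: d = 2.218 in → contributes +33.26 in⁴
Total I = 47.73 in⁴.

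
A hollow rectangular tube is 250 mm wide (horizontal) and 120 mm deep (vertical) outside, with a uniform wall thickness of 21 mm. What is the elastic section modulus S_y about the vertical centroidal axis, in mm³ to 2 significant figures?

Split into non-overlapping primitives; take the origin at the lower-left of the bounding box.
Outer rectangle: 250 × 120, A = 30 000 mm², x = 125 mm, Ī = 156 250 000 mm⁴.
Inner void (subtracted): 208 × 78, A = 16 224 mm², x = 125 mm, Ī = 58 492 928 mm⁴.
By symmetry the centroid is at mid-width, x̄ = 125 mm.
All pieces are centred on the vertical centroidal axis, so I = ΣĪ (holes subtracted) = 97 757 072 mm⁴.
Extreme fibre distance c = 125 mm; S = I/c = 782 057 mm³.

S_y ≈ 7.8 × 10⁵ mm³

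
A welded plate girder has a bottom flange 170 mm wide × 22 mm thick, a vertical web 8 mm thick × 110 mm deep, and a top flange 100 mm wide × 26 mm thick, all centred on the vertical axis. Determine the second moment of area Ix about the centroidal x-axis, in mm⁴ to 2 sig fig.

Break the section into simple shapes (no overlaps), measuring from the bottom-left corner of the bounding box.
Bottom plate: 170 × 22, A = 3 740 mm², y = 11 mm, Ī = 150 847 mm⁴.
Web plate: 8 × 110, A = 880 mm², y = 77 mm, Ī = 887 333 mm⁴.
Top plate: 100 × 26, A = 2 600 mm², y = 145 mm, Ī = 146 467 mm⁴.
Centroid: ȳ = ΣA·y / ΣA = 67.3 mm.
Transfer each piece to the centroidal x-axis using Ī + A·d² with d = y − 67.3:
  bottom plate: d = -56.3 mm → contributes +12 005 137 mm⁴
  web plate: d = 9.701 mm → contributes +970 147 mm⁴
  top plate: d = 77.7 mm → contributes +15 843 756 mm⁴
Total I = 28 819 040 mm⁴.

Ix ≈ 2.9 × 10⁷ mm⁴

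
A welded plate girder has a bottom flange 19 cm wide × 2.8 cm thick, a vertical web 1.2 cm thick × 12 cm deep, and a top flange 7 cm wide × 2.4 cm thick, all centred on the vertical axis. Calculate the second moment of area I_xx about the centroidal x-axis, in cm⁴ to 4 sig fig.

I_xx ≈ 3119 cm⁴

Decompose the section into non-overlapping parts with the origin at the bottom-left of its bounding rectangle.
Bottom plate: 19 × 2.8, A = 53.2 cm², y = 1.4 cm, Ī = 34.7573 cm⁴.
Web plate: 1.2 × 12, A = 14.4 cm², y = 8.8 cm, Ī = 172.8 cm⁴.
Top plate: 7 × 2.4, A = 16.8 cm², y = 16 cm, Ī = 8.064 cm⁴.
Centroid: ȳ = ΣA·y / ΣA = 5.56872 cm.
Transfer each piece to the centroidal x-axis using Ī + A·d² with d = y − 5.56872:
  bottom plate: d = -4.16872 cm → contributes +959.279 cm⁴
  web plate: d = 3.23128 cm → contributes +323.153 cm⁴
  top plate: d = 10.4313 cm → contributes +1836.1 cm⁴
Total I = 3118.53 cm⁴.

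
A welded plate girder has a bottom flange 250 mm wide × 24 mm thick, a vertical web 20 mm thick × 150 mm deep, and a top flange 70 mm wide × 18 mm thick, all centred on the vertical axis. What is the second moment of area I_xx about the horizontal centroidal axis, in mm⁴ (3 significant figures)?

Break the section into simple shapes (no overlaps), measuring from the bottom-left corner of the bounding box.
Bottom plate: 250 × 24, A = 6 000 mm², y = 12 mm, Ī = 288 000 mm⁴.
Web plate: 20 × 150, A = 3 000 mm², y = 99 mm, Ī = 5 625 000 mm⁴.
Top plate: 70 × 18, A = 1 260 mm², y = 183 mm, Ī = 34 020 mm⁴.
Centroid: ȳ = ΣA·y / ΣA = 58.439 mm.
Transfer each piece to the horizontal centroidal axis using Ī + A·d² with d = y − 58.439:
  bottom plate: d = -46.439 mm → contributes +13 227 259 mm⁴
  web plate: d = 40.561 mm → contributes +10 560 682 mm⁴
  top plate: d = 124.56 mm → contributes +19 583 604 mm⁴
Total I = 43 371 546 mm⁴.

I_xx ≈ 4.34 × 10⁷ mm⁴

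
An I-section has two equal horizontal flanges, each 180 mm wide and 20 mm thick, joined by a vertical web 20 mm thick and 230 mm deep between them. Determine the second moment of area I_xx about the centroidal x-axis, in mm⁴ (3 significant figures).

I_xx ≈ 1.33 × 10⁸ mm⁴

Decompose the section into non-overlapping parts with the origin at the bottom-left of its bounding rectangle.
Bottom flange: 180 × 20, A = 3 600 mm², y = 10 mm, Ī = 120 000 mm⁴.
Web: 20 × 230, A = 4 600 mm², y = 135 mm, Ī = 20 278 333 mm⁴.
Top flange: 180 × 20, A = 3 600 mm², y = 260 mm, Ī = 120 000 mm⁴.
By symmetry the centroid is at mid-height, ȳ = 135 mm.
Transfer each piece to the centroidal x-axis using Ī + A·d² with d = y − 135:
  bottom flange: d = -125 mm → contributes +56 370 000 mm⁴
  web: d = 0 mm → contributes +20 278 333 mm⁴
  top flange: d = 125 mm → contributes +56 370 000 mm⁴
Total I = 133 018 333 mm⁴.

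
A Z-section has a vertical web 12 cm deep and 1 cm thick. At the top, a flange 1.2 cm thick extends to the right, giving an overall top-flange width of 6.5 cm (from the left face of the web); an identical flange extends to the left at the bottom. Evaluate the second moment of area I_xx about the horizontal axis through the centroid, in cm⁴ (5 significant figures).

I_xx ≈ 530.50 cm⁴

Split into non-overlapping primitives; take the origin at the lower-left of the bounding box.
Web: 1 × 12, A = 12 cm², y = 6 cm, Ī = 144 cm⁴.
Top flange (beyond web): 5.5 × 1.2, A = 6.6 cm², y = 11.4 cm, Ī = 0.792 cm⁴.
Bottom flange (beyond web): 5.5 × 1.2, A = 6.6 cm², y = 0.6 cm, Ī = 0.792 cm⁴.
Centroid: ȳ = ΣA·y / ΣA = 6 cm.
Transfer each piece to the horizontal axis through the centroid using Ī + A·d² with d = y − 6:
  web: d = 0 cm → contributes +144 cm⁴
  top flange (beyond web): d = 5.4 cm → contributes +193.248 cm⁴
  bottom flange (beyond web): d = -5.4 cm → contributes +193.248 cm⁴
Total I = 530.496 cm⁴.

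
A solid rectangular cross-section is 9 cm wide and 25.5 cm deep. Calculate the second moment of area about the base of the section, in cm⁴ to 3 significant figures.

I_base ≈ 4.97 × 10⁴ cm⁴

The section: 9 × 25.5, A = 229.5 cm², y = 12.75 cm, Ī = 12 436 cm⁴.
Transfer it to a horizontal axis along the bottom face using Ī + A·d² with d = y − 0:
  the section: d = 12.75 cm → contributes +49 744 cm⁴
Total I = 49 744 cm⁴.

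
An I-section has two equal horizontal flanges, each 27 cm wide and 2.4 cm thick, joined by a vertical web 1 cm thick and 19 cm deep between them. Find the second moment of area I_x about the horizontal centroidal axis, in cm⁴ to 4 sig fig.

Decompose the section into non-overlapping parts with the origin at the bottom-left of its bounding rectangle.
Bottom flange: 27 × 2.4, A = 64.8 cm², y = 1.2 cm, Ī = 31.104 cm⁴.
Web: 1 × 19, A = 19 cm², y = 11.9 cm, Ī = 571.583 cm⁴.
Top flange: 27 × 2.4, A = 64.8 cm², y = 22.6 cm, Ī = 31.104 cm⁴.
By symmetry the centroid is at mid-height, ȳ = 11.9 cm.
Transfer each piece to the horizontal centroidal axis using Ī + A·d² with d = y − 11.9:
  bottom flange: d = -10.7 cm → contributes +7450.06 cm⁴
  web: d = 0 cm → contributes +571.583 cm⁴
  top flange: d = 10.7 cm → contributes +7450.06 cm⁴
Total I = 15471.7 cm⁴.

I_x ≈ 1.547 × 10⁴ cm⁴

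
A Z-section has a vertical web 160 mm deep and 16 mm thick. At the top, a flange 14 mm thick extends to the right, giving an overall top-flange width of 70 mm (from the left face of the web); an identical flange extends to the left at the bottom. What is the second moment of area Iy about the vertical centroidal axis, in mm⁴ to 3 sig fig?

Break the section into simple shapes (no overlaps), measuring from the bottom-left corner of the bounding box.
Web: 16 × 160, A = 2 560 mm², x = 62 mm, Ī = 54 613 mm⁴.
Top flange (beyond web): 54 × 14, A = 756 mm², x = 97 mm, Ī = 183 708 mm⁴.
Bottom flange (beyond web): 54 × 14, A = 756 mm², x = 27 mm, Ī = 183 708 mm⁴.
Centroid: x̄ = ΣA·x / ΣA = 62 mm.
Transfer each piece to the vertical centroidal axis using Ī + A·d² with d = x − 62:
  web: d = 0 mm → contributes +54 613 mm⁴
  top flange (beyond web): d = 35 mm → contributes +1 109 808 mm⁴
  bottom flange (beyond web): d = -35 mm → contributes +1 109 808 mm⁴
Total I = 2 274 229 mm⁴.

Iy ≈ 2.27 × 10⁶ mm⁴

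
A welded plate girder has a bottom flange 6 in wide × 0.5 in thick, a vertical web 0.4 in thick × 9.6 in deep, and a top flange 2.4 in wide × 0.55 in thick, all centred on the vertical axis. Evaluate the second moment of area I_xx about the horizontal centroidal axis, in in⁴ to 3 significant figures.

Break the section into simple shapes (no overlaps), measuring from the bottom-left corner of the bounding box.
Bottom plate: 6 × 0.5, A = 3 in², y = 0.25 in, Ī = 0.0625 in⁴.
Web plate: 0.4 × 9.6, A = 3.84 in², y = 5.3 in, Ī = 29.491 in⁴.
Top plate: 2.4 × 0.55, A = 1.32 in², y = 10.375 in, Ī = 0.033275 in⁴.
Centroid: ȳ = ΣA·y / ΣA = 4.2643 in.
Transfer each piece to the horizontal centroidal axis using Ī + A·d² with d = y − 4.2643:
  bottom plate: d = -4.0143 in → contributes +48.407 in⁴
  web plate: d = 1.0357 in → contributes +33.61 in⁴
  top plate: d = 6.1107 in → contributes +49.322 in⁴
Total I = 131.34 in⁴.

I_xx ≈ 131 in⁴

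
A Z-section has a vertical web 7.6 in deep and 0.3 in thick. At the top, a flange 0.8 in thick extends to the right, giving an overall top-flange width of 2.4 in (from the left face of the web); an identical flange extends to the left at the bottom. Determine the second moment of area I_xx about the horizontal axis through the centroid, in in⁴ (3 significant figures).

Split into non-overlapping primitives; take the origin at the lower-left of the bounding box.
Web: 0.3 × 7.6, A = 2.28 in², y = 3.8 in, Ī = 10.974 in⁴.
Top flange (beyond web): 2.1 × 0.8, A = 1.68 in², y = 7.2 in, Ī = 0.0896 in⁴.
Bottom flange (beyond web): 2.1 × 0.8, A = 1.68 in², y = 0.4 in, Ī = 0.0896 in⁴.
Centroid: ȳ = ΣA·y / ΣA = 3.8 in.
Transfer each piece to the horizontal axis through the centroid using Ī + A·d² with d = y − 3.8:
  web: d = 0 in → contributes +10.974 in⁴
  top flange (beyond web): d = 3.4 in → contributes +19.51 in⁴
  bottom flange (beyond web): d = -3.4 in → contributes +19.51 in⁴
Total I = 49.995 in⁴.

I_xx ≈ 50.0 in⁴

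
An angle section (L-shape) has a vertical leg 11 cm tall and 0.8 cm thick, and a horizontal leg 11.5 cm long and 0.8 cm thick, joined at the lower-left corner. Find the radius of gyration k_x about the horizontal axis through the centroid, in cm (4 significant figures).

Decompose the section into non-overlapping parts with the origin at the bottom-left of its bounding rectangle.
Vertical leg: 0.8 × 11, A = 8.8 cm², y = 5.5 cm, Ī = 88.7333 cm⁴.
Horizontal leg (remainder): 10.7 × 0.8, A = 8.56 cm², y = 0.4 cm, Ī = 0.456533 cm⁴.
Centroid: ȳ = ΣA·y / ΣA = 2.98525 cm.
Transfer each piece to the horizontal axis through the centroid using Ī + A·d² with d = y − 2.98525:
  vertical leg: d = 2.51475 cm → contributes +144.384 cm⁴
  horizontal leg (remainder): d = -2.58525 cm → contributes +57.6676 cm⁴
Total I = 202.052 cm⁴.
Radius of gyration: k = √(I/A) = √(202.052 / 17.36) = 3.41159 cm.

k_x ≈ 3.412 cm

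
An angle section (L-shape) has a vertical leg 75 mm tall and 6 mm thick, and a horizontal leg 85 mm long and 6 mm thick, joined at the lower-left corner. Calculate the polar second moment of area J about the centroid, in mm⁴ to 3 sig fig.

Decompose the section into non-overlapping parts with the origin at the bottom-left of its bounding rectangle.
Vertical leg: 6 × 75, A = 450 mm², y = 37.5 mm, Ī = 210 938 mm⁴.
Horizontal leg (remainder): 79 × 6, A = 474 mm², y = 3 mm, Ī = 1 422 mm⁴.
Centroid: ȳ = ΣA·y / ΣA = 19.802 mm.
Transfer each piece to the centroidal x-axis using Ī + A·d² with d = y − 19.802:
  vertical leg: d = 17.698 mm → contributes +351 887 mm⁴
  horizontal leg (remainder): d = -16.802 mm → contributes +135 235 mm⁴
Total I = 487 122 mm⁴.
For the y-axis: x̄ = 24.802 mm.
Repeating about the centroidal y-axis gives I_y = 664 832 mm⁴.
Polar second moment: J = I_x + I_y = 1 151 954 mm⁴.

J ≈ 1.15 × 10⁶ mm⁴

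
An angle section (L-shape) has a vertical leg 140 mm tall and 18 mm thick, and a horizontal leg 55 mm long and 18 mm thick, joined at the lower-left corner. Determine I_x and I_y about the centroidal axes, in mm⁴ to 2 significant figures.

I_x ≈ 6.1 × 10⁶ mm⁴, I_y ≈ 5.4 × 10⁵ mm⁴

Split into non-overlapping primitives; take the origin at the lower-left of the bounding box.
Vertical leg: 18 × 140, A = 2 520 mm², y = 70 mm, Ī = 4 116 000 mm⁴.
Horizontal leg (remainder): 37 × 18, A = 666 mm², y = 9 mm, Ī = 17 982 mm⁴.
Centroid: ȳ = ΣA·y / ΣA = 57.25 mm.
Transfer each piece to the centroidal x-axis using Ī + A·d² with d = y − 57.25:
  vertical leg: d = 12.75 mm → contributes +4 525 748 mm⁴
  horizontal leg (remainder): d = -48.25 mm → contributes +1 568 381 mm⁴
Total I = 6 094 129 mm⁴.
For the y-axis: x̄ = 14.75 mm.
Repeating about the centroidal y-axis gives I_y = 542 397 mm⁴.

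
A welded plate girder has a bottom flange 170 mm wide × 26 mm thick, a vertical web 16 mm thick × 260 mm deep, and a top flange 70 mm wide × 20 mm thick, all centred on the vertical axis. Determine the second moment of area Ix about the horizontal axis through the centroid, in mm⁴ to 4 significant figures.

Ix ≈ 1.225 × 10⁸ mm⁴

Treat the section as a set of non-overlapping primitives; coordinates are from the bounding-box lower-left.
Bottom plate: 170 × 26, A = 4 420 mm², y = 13 mm, Ī = 248 993 mm⁴.
Web plate: 16 × 260, A = 4 160 mm², y = 156 mm, Ī = 23 434 667 mm⁴.
Top plate: 70 × 20, A = 1 400 mm², y = 296 mm, Ī = 46666.7 mm⁴.
Centroid: ȳ = ΣA·y / ΣA = 112.307 mm.
Transfer each piece to the horizontal axis through the centroid using Ī + A·d² with d = y − 112.307:
  bottom plate: d = -99.3066 mm → contributes +43 838 164 mm⁴
  web plate: d = 43.6934 mm → contributes +31 376 573 mm⁴
  top plate: d = 183.693 mm → contributes +47 287 231 mm⁴
Total I = 122 501 968 mm⁴.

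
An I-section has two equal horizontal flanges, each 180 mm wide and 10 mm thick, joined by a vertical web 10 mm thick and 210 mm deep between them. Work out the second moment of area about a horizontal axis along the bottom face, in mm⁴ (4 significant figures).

I_base ≈ 1.267 × 10⁸ mm⁴

Split into non-overlapping primitives; take the origin at the lower-left of the bounding box.
Bottom flange: 180 × 10, A = 1 800 mm², y = 5 mm, Ī = 15 000 mm⁴.
Web: 10 × 210, A = 2 100 mm², y = 115 mm, Ī = 7 717 500 mm⁴.
Top flange: 180 × 10, A = 1 800 mm², y = 225 mm, Ī = 15 000 mm⁴.
Transfer each piece to the bottom edge using Ī + A·d² with d = y − 0:
  bottom flange: d = 5 mm → contributes +60 000 mm⁴
  web: d = 115 mm → contributes +35 490 000 mm⁴
  top flange: d = 225 mm → contributes +91 140 000 mm⁴
Total I = 126 690 000 mm⁴.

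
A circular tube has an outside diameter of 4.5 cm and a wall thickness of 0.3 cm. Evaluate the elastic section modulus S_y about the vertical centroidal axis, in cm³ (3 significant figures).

Treat the section as a set of non-overlapping primitives; coordinates are from the bounding-box lower-left.
Outer circle: ⌀4.5, A = 15.904 cm², x = 2.25 cm, Ī = 20.129 cm⁴.
Bore (subtracted): ⌀3.9, A = 11.946 cm², x = 2.25 cm, Ī = 11.356 cm⁴.
By symmetry the centroid is at mid-width, x̄ = 2.25 cm.
All pieces are centred on the vertical centroidal axis, so I = ΣĪ (holes subtracted) = 8.7728 cm⁴.
Extreme fibre distance c = 2.25 cm; S = I/c = 3.899 cm³.

S_y ≈ 3.90 cm³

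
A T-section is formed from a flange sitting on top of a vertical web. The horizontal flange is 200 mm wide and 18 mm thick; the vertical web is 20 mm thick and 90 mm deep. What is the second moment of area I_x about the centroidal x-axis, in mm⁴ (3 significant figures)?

I_x ≈ 4.81 × 10⁶ mm⁴

Break the section into simple shapes (no overlaps), measuring from the bottom-left corner of the bounding box.
Flange: 200 × 18, A = 3 600 mm², y = 99 mm, Ī = 97 200 mm⁴.
Web: 20 × 90, A = 1 800 mm², y = 45 mm, Ī = 1 215 000 mm⁴.
Centroid: ȳ = ΣA·y / ΣA = 81 mm.
Transfer each piece to the centroidal x-axis using Ī + A·d² with d = y − 81:
  flange: d = 18 mm → contributes +1 263 600 mm⁴
  web: d = -36 mm → contributes +3 547 800 mm⁴
Total I = 4 811 400 mm⁴.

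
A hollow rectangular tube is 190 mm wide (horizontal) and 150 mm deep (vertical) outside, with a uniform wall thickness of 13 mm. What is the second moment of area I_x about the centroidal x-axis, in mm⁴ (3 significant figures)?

Decompose the section into non-overlapping parts with the origin at the bottom-left of its bounding rectangle.
Outer rectangle: 190 × 150, A = 28 500 mm², y = 75 mm, Ī = 53 437 500 mm⁴.
Inner void (subtracted): 164 × 124, A = 20 336 mm², y = 75 mm, Ī = 26 057 195 mm⁴.
By symmetry the centroid is at mid-height, ȳ = 75 mm.
All pieces are centred on the centroidal x-axis, so I = ΣĪ (holes subtracted) = 27 380 305 mm⁴.

I_x ≈ 2.74 × 10⁷ mm⁴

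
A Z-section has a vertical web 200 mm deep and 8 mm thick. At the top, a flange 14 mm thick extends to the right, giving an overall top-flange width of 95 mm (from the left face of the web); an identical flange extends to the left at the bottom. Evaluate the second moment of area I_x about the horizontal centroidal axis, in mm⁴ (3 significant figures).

I_x ≈ 2.64 × 10⁷ mm⁴

Decompose the section into non-overlapping parts with the origin at the bottom-left of its bounding rectangle.
Web: 8 × 200, A = 1 600 mm², y = 100 mm, Ī = 5 333 333 mm⁴.
Top flange (beyond web): 87 × 14, A = 1 218 mm², y = 193 mm, Ī = 19 894 mm⁴.
Bottom flange (beyond web): 87 × 14, A = 1 218 mm², y = 7 mm, Ī = 19 894 mm⁴.
Centroid: ȳ = ΣA·y / ΣA = 100 mm.
Transfer each piece to the horizontal centroidal axis using Ī + A·d² with d = y − 100:
  web: d = 0 mm → contributes +5 333 333 mm⁴
  top flange (beyond web): d = 93 mm → contributes +10 554 376 mm⁴
  bottom flange (beyond web): d = -93 mm → contributes +10 554 376 mm⁴
Total I = 26 442 085 mm⁴.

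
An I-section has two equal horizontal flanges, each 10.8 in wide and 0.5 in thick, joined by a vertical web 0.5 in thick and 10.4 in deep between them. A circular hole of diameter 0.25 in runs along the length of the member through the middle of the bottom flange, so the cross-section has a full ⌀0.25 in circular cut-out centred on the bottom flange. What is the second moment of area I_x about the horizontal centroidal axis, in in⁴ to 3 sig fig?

I_x ≈ 366 in⁴

Decompose the section into non-overlapping parts with the origin at the bottom-left of its bounding rectangle.
Bottom flange: 10.8 × 0.5, A = 5.4 in², y = 0.25 in, Ī = 0.1125 in⁴.
Web: 0.5 × 10.4, A = 5.2 in², y = 5.7 in, Ī = 46.869 in⁴.
Top flange: 10.8 × 0.5, A = 5.4 in², y = 11.15 in, Ī = 0.1125 in⁴.
Hole (subtracted): ⌀0.25, A = 0.049087 in², y = 0.25 in, Ī = 0.00019175 in⁴.
Centroid: ȳ = ΣA·y / ΣA = 5.7168 in.
Transfer each piece to the horizontal centroidal axis using Ī + A·d² with d = y − 5.7168:
  bottom flange: d = -5.4668 in → contributes +161.49 in⁴
  web: d = -0.016772 in → contributes +46.871 in⁴
  top flange: d = 5.4332 in → contributes +159.52 in⁴
  hole: d = -5.4668 in → contributes −1.4672 in⁴
Total I = 366.42 in⁴.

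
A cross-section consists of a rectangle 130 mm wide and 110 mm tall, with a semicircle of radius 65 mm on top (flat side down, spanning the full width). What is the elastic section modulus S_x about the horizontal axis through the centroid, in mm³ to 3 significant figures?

Break the section into simple shapes (no overlaps), measuring from the bottom-left corner of the bounding box.
Rectangular body: 130 × 110, A = 14 300 mm², y = 55 mm, Ī = 14 419 167 mm⁴.
Semicircular cap: semicircle r = 65, A = 6636.6 mm², y = 137.59 mm, Ī = 1 959 230 mm⁴.
Centroid: ȳ = ΣA·y / ΣA = 81.179 mm.
Transfer each piece to the horizontal axis through the centroid using Ī + A·d² with d = y − 81.179:
  rectangular body: d = -26.179 mm → contributes +24 219 440 mm⁴
  semicircular cap: d = 56.408 mm → contributes +23 076 007 mm⁴
Total I = 47 295 447 mm⁴.
Extreme fibre distance c = 93.821 mm; S = I/c = 504 102 mm³.

S_x ≈ 5.04 × 10⁵ mm³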